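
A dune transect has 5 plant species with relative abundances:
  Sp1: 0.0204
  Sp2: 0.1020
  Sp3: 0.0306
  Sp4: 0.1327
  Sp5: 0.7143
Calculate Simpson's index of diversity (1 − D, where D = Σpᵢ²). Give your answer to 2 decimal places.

D = 0.0204² + 0.102² + 0.0306² + 0.1327² + 0.7143² = 0.0004 + 0.0104 + 0.0009 + 0.0176 + 0.5102 = 0.5396 (working shown to 4 dp, full precision carried).
So 1 − D = 0.4604, i.e. 0.46 to 2 decimal places.

0.46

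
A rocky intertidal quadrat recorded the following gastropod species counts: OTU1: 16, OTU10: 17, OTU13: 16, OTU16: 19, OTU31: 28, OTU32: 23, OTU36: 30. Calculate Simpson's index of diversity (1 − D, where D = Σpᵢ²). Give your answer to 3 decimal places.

Total N = 16+17+16+19+28+23+30 = 149, so the proportions are 0.10738, 0.11409, 0.10738, 0.12752, 0.18792, 0.15436, 0.20134 (working shown to 5 dp, full precision carried).
D = 0.10738² + 0.11409² + 0.10738² + 0.12752² + 0.18792² + 0.15436² + 0.20134² = 0.01153 + 0.01302 + 0.01153 + 0.01626 + 0.03531 + 0.02383 + 0.04054 = 0.15202.
So 1 − D = 0.84798, i.e. 0.848 to 3 decimal places.

0.848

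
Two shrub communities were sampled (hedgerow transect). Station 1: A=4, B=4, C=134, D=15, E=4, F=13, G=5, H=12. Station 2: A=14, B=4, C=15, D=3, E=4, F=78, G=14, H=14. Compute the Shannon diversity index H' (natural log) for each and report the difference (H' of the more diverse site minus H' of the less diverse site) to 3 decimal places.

Station 1: N=191, proportions 0.02094, 0.02094, 0.70157, 0.07853, 0.02094, 0.06806, 0.02618, 0.06283, giving H' = 1.14349 (working shown to 5 dp, full precision carried).
Station 2: N=146, proportions 0.09589, 0.0274, 0.10274, 0.02055, 0.0274, 0.53425, 0.09589, 0.09589, giving H' = 1.52011.
Difference = |1.14349 − 1.52011| = 0.37662, i.e. 0.377 to 3 decimal places.

0.377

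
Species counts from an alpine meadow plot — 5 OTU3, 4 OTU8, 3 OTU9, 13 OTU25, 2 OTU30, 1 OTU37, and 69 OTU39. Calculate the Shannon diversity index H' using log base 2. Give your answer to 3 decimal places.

Total N = 5+4+3+13+2+1+69 = 97, so the proportions are 0.05155, 0.04124, 0.03093, 0.13402, 0.02062, 0.01031, 0.71134 (working shown to 5 dp, full precision carried).
Each pᵢ log₂ pᵢ term: 0.05155×(-4.27798)=-0.22051, 0.04124×(-4.59991)=-0.18969, 0.03093×(-5.01495)=-0.15510, 0.13402×(-2.89947)=-0.38859, 0.02062×(-5.59991)=-0.11546, 0.01031×(-6.59991)=-0.06804, 0.71134×(-0.49139)=-0.34954.
Sum = -1.48694, so H' = 1.487.

1.487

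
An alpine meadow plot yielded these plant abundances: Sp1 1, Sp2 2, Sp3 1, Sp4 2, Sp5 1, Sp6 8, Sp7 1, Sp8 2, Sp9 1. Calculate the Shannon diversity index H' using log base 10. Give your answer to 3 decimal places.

Total N = 1+2+1+2+1+8+1+2+1 = 19, so the proportions are 0.05263, 0.10526, 0.05263, 0.10526, 0.05263, 0.42105, 0.05263, 0.10526, 0.05263 (working shown to 5 dp, full precision carried).
Each pᵢ log₁₀ pᵢ term: 0.05263×(-1.27875)=-0.06730, 0.10526×(-0.97772)=-0.10292, 0.05263×(-1.27875)=-0.06730, 0.10526×(-0.97772)=-0.10292, 0.05263×(-1.27875)=-0.06730, 0.42105×(-0.37566)=-0.15817, 0.05263×(-1.27875)=-0.06730, 0.10526×(-0.97772)=-0.10292, 0.05263×(-1.27875)=-0.06730.
Sum = -0.80344, so H' = 0.803.

0.803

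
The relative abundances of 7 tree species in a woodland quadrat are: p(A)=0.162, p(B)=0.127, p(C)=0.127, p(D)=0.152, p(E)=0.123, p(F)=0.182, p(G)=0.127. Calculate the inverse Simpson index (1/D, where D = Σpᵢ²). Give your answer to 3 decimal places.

6.850

D = 0.162² + 0.127² + 0.127² + 0.152² + 0.123² + 0.182² + 0.127² = 0.0262440 + 0.0161290 + 0.0161290 + 0.0231040 + 0.0151290 + 0.0331240 + 0.0161290 = 0.1459880 (working shown to 7 dp, full precision carried).
So 1/D = 6.84988, i.e. 6.850 to 3 decimal places.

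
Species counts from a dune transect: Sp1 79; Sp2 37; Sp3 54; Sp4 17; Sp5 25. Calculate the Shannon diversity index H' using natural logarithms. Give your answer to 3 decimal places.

Total N = 79+37+54+17+25 = 212, so the proportions are 0.37264, 0.17453, 0.25472, 0.08019, 0.11792 (working shown to 5 dp, full precision carried).
Each pᵢ ln pᵢ term: 0.37264×(-0.98714)=-0.36785, 0.17453×(-1.74567)=-0.30467, 0.25472×(-1.36760)=-0.34835, 0.08019×(-2.52337)=-0.20235, 0.11792×(-2.13771)=-0.25209.
Sum = -1.47530, so H' = 1.475.

1.475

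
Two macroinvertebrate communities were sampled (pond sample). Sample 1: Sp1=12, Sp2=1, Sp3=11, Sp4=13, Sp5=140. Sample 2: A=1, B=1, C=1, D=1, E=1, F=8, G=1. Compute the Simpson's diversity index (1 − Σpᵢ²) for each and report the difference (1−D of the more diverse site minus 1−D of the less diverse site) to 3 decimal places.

Sample 1: N=177, proportions 0.0678, 0.00565, 0.06215, 0.07345, 0.79096, giving 1−D = 0.36050 (working shown to 5 dp, full precision carried).
Sample 2: N=14, proportions 0.07143, 0.07143, 0.07143, 0.07143, 0.07143, 0.57143, 0.07143, giving 1−D = 0.64286.
Difference = |0.36050 − 0.64286| = 0.28236, i.e. 0.282 to 3 decimal places.

0.282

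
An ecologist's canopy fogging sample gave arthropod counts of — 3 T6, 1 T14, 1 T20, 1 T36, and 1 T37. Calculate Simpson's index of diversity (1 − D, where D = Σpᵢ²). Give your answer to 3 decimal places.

0.735

Total N = 3+1+1+1+1 = 7, so the proportions are 0.42857, 0.14286, 0.14286, 0.14286, 0.14286 (working shown to 5 dp, full precision carried).
D = 0.42857² + 0.14286² + 0.14286² + 0.14286² + 0.14286² = 0.18367 + 0.02041 + 0.02041 + 0.02041 + 0.02041 = 0.26531.
So 1 − D = 0.73469, i.e. 0.735 to 3 decimal places.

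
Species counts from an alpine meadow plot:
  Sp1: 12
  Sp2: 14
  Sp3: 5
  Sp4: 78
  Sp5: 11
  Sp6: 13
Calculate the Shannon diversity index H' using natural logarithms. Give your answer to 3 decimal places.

1.324

Total N = 12+14+5+78+11+13 = 133, so the proportions are 0.09023, 0.10526, 0.03759, 0.58647, 0.08271, 0.09774 (working shown to 5 dp, full precision carried).
Each pᵢ ln pᵢ term: 0.09023×(-2.40544)=-0.21703, 0.10526×(-2.25129)=-0.23698, 0.03759×(-3.28091)=-0.12334, 0.58647×(-0.53364)=-0.31296, 0.08271×(-2.49245)=-0.20614, 0.09774×(-2.32540)=-0.22729.
Sum = -1.32375, so H' = 1.324.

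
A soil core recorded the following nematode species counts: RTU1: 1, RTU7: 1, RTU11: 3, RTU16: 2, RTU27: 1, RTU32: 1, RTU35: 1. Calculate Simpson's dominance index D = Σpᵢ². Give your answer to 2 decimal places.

Total N = 1+1+3+2+1+1+1 = 10, so the proportions are 0.1, 0.1, 0.3, 0.2, 0.1, 0.1, 0.1 (working shown to 4 dp, full precision carried).
D = 0.1² + 0.1² + 0.3² + 0.2² + 0.1² + 0.1² + 0.1² = 0.0100 + 0.0100 + 0.0900 + 0.0400 + 0.0100 + 0.0100 + 0.0100 = 0.1800.
To 2 decimal places, D = 0.18.

0.18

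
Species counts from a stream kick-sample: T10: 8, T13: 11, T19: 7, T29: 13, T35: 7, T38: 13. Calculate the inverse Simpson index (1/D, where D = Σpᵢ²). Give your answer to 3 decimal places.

5.605

Total N = 8+11+7+13+7+13 = 59, so the proportions are 0.1355932, 0.1864407, 0.1186441, 0.220339, 0.1186441, 0.220339 (working shown to 7 dp, full precision carried).
D = 0.1355932² + 0.1864407² + 0.1186441² + 0.220339² + 0.1186441² + 0.220339² = 0.0183855 + 0.0347601 + 0.0140764 + 0.0485493 + 0.0140764 + 0.0485493 = 0.1783970.
So 1/D = 5.60548, i.e. 5.605 to 3 decimal places.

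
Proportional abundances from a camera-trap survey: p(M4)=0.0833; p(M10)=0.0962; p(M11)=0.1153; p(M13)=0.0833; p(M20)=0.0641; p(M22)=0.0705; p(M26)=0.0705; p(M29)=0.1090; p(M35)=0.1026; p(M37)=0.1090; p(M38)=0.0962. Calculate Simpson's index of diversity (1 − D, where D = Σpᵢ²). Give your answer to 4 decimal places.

0.9060

D = 0.0833² + 0.0962² + 0.1153² + 0.0833² + 0.0641² + 0.0705² + 0.0705² + 0.109² + 0.1026² + 0.109² + 0.0962² = 0.006939 + 0.009254 + 0.013294 + 0.006939 + 0.004109 + 0.004970 + 0.004970 + 0.011881 + 0.010527 + 0.011881 + 0.009254 = 0.094019 (working shown to 6 dp, full precision carried).
So 1 − D = 0.905981, i.e. 0.9060 to 4 decimal places.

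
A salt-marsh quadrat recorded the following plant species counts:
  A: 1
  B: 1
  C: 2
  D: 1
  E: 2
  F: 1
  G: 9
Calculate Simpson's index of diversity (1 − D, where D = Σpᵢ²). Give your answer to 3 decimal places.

0.678

Total N = 1+1+2+1+2+1+9 = 17, so the proportions are 0.05882, 0.05882, 0.11765, 0.05882, 0.11765, 0.05882, 0.52941 (working shown to 5 dp, full precision carried).
D = 0.05882² + 0.05882² + 0.11765² + 0.05882² + 0.11765² + 0.05882² + 0.52941² = 0.00346 + 0.00346 + 0.01384 + 0.00346 + 0.01384 + 0.00346 + 0.28028 = 0.32180.
So 1 − D = 0.67820, i.e. 0.678 to 3 decimal places.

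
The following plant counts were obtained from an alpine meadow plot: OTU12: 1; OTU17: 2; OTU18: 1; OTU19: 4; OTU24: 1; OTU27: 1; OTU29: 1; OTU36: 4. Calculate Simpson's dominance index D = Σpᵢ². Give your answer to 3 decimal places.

0.182

Total N = 1+2+1+4+1+1+1+4 = 15, so the proportions are 0.06667, 0.13333, 0.06667, 0.26667, 0.06667, 0.06667, 0.06667, 0.26667 (working shown to 5 dp, full precision carried).
D = 0.06667² + 0.13333² + 0.06667² + 0.26667² + 0.06667² + 0.06667² + 0.06667² + 0.26667² = 0.00444 + 0.01778 + 0.00444 + 0.07111 + 0.00444 + 0.00444 + 0.00444 + 0.07111 = 0.18222.
To 3 decimal places, D = 0.182.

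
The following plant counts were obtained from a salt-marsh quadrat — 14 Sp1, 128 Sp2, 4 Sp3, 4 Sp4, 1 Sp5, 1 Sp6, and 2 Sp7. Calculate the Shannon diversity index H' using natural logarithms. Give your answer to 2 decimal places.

0.68

Total N = 14+128+4+4+1+1+2 = 154, so the proportions are 0.0909, 0.8312, 0.026, 0.026, 0.0065, 0.0065, 0.013 (working shown to 4 dp, full precision carried).
Each pᵢ ln pᵢ term: 0.0909×(-2.3979)=-0.2180, 0.8312×(-0.1849)=-0.1537, 0.026×(-3.6507)=-0.0948, 0.026×(-3.6507)=-0.0948, 0.0065×(-5.0370)=-0.0327, 0.0065×(-5.0370)=-0.0327, 0.013×(-4.3438)=-0.0564.
Sum = -0.6832, so H' = 0.68.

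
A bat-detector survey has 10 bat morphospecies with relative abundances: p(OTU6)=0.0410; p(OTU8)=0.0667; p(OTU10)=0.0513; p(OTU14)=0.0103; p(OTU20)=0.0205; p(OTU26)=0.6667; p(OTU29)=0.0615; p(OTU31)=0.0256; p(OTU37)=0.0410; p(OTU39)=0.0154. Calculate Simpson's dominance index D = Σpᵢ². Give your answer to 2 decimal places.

D = 0.041² + 0.0667² + 0.0513² + 0.0103² + 0.0205² + 0.6667² + 0.0615² + 0.0256² + 0.041² + 0.0154² = 0.0017 + 0.0044 + 0.0026 + 0.0001 + 0.0004 + 0.4445 + 0.0038 + 0.0007 + 0.0017 + 0.0002 = 0.4601 (working shown to 4 dp, full precision carried).
To 2 decimal places, D = 0.46.

0.46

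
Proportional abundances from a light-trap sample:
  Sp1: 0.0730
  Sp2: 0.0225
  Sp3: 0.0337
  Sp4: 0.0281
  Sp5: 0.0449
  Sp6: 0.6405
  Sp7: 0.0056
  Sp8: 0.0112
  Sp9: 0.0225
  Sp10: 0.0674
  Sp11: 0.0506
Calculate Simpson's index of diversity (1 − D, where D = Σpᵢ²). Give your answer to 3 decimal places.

0.572

D = 0.073² + 0.0225² + 0.0337² + 0.0281² + 0.0449² + 0.6405² + 0.0056² + 0.0112² + 0.0225² + 0.0674² + 0.0506² = 0.00533 + 0.00051 + 0.00114 + 0.00079 + 0.00202 + 0.41024 + 0.00003 + 0.00013 + 0.00051 + 0.00454 + 0.00256 = 0.42778 (working shown to 5 dp, full precision carried).
So 1 − D = 0.57222, i.e. 0.572 to 3 decimal places.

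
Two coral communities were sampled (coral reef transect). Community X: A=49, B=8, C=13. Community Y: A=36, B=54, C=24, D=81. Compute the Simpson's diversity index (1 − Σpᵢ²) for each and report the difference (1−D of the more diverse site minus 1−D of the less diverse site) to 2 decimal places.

Community X: N=70, proportions 0.7, 0.1143, 0.1857, giving 1−D = 0.4624 (working shown to 4 dp, full precision carried).
Community Y: N=195, proportions 0.1846, 0.2769, 0.1231, 0.4154, giving 1−D = 0.7015.
Difference = |0.4624 − 0.7015| = 0.2391, i.e. 0.24 to 2 decimal places.

0.24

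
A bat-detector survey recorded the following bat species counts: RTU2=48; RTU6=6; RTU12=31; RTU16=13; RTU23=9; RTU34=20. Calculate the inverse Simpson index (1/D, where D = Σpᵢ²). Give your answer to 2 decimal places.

Total N = 48+6+31+13+9+20 = 127, so the proportions are 0.377953, 0.047244, 0.244094, 0.102362, 0.070866, 0.15748 (working shown to 6 dp, full precision carried).
D = 0.377953² + 0.047244² + 0.244094² + 0.102362² + 0.070866² + 0.15748² = 0.142848 + 0.002232 + 0.059582 + 0.010478 + 0.005022 + 0.024800 = 0.244962.
So 1/D = 4.0823, i.e. 4.08 to 2 decimal places.

4.08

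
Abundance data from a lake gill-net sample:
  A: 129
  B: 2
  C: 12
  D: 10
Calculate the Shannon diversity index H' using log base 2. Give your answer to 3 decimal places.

0.835

Total N = 129+2+12+10 = 153, so the proportions are 0.84314, 0.01307, 0.07843, 0.06536 (working shown to 5 dp, full precision carried).
Each pᵢ log₂ pᵢ term: 0.84314×(-0.24616)=-0.20755, 0.01307×(-6.25739)=-0.08180, 0.07843×(-3.67243)=-0.28803, 0.06536×(-3.93546)=-0.25722.
Sum = -0.83460, so H' = 0.835.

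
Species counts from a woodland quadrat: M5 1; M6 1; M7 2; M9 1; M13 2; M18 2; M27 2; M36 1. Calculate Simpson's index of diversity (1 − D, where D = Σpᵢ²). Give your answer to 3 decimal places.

0.861

Total N = 1+1+2+1+2+2+2+1 = 12, so the proportions are 0.08333, 0.08333, 0.16667, 0.08333, 0.16667, 0.16667, 0.16667, 0.08333 (working shown to 5 dp, full precision carried).
D = 0.08333² + 0.08333² + 0.16667² + 0.08333² + 0.16667² + 0.16667² + 0.16667² + 0.08333² = 0.00694 + 0.00694 + 0.02778 + 0.00694 + 0.02778 + 0.02778 + 0.02778 + 0.00694 = 0.13889.
So 1 − D = 0.86111, i.e. 0.861 to 3 decimal places.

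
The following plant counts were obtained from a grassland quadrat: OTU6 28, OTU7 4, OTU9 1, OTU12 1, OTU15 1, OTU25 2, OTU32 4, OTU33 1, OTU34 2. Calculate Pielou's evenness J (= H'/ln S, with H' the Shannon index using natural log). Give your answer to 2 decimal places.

Total N = 28+4+1+1+1+2+4+1+2 = 44, so the proportions are 0.6364, 0.0909, 0.0227, 0.0227, 0.0227, 0.0455, 0.0909, 0.0227, 0.0455 (working shown to 4 dp, full precision carried).
H' = −Σ pᵢ ln pᵢ = −((-0.2876) + (-0.2180) + (-0.0860) + (-0.0860) + (-0.0860) + (-0.1405) + (-0.2180) + (-0.0860) + (-0.1405)) = 1.3486.
With S = 9 species, ln S = 2.1972, so J = 1.3486/2.1972 = 0.6138, i.e. 0.61 to 2 decimal places.

0.61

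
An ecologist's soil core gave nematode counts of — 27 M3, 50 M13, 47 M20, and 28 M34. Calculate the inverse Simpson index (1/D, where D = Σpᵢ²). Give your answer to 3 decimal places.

Total N = 27+50+47+28 = 152, so the proportions are 0.1776316, 0.3289474, 0.3092105, 0.1842105 (working shown to 7 dp, full precision carried).
D = 0.1776316² + 0.3289474² + 0.3092105² + 0.1842105² = 0.0315530 + 0.1082064 + 0.0956111 + 0.0339335 = 0.2693040.
So 1/D = 3.71328, i.e. 3.713 to 3 decimal places.

3.713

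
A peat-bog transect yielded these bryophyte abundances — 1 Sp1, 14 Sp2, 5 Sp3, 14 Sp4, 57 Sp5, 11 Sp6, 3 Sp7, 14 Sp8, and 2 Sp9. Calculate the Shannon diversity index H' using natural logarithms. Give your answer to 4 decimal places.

1.6520

Total N = 1+14+5+14+57+11+3+14+2 = 121, so the proportions are 0.008264, 0.115702, 0.041322, 0.115702, 0.471074, 0.090909, 0.024793, 0.115702, 0.016529 (working shown to 6 dp, full precision carried).
Each pᵢ ln pᵢ term: 0.008264×(-4.795791)=-0.039635, 0.115702×(-2.156733)=-0.249539, 0.041322×(-3.186353)=-0.131667, 0.115702×(-2.156733)=-0.249539, 0.471074×(-0.752739)=-0.354596, 0.090909×(-2.397895)=-0.217990, 0.024793×(-3.697178)=-0.091666, 0.115702×(-2.156733)=-0.249539, 0.016529×(-4.102643)=-0.067812.
Sum = -1.651985, so H' = 1.6520.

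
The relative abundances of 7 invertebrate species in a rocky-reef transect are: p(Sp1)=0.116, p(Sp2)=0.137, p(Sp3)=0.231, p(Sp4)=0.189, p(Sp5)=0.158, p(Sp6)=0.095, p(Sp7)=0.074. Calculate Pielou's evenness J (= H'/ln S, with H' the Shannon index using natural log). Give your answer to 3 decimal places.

H' = −Σ pᵢ ln pᵢ = −((-0.24988) + (-0.27233) + (-0.33849) + (-0.31488) + (-0.29154) + (-0.22362) + (-0.19267)) = 1.88340 (working shown to 5 dp, full precision carried).
With S = 7 species, ln S = 1.94591, so J = 1.88340/1.94591 = 0.96788, i.e. 0.968 to 3 decimal places.

0.968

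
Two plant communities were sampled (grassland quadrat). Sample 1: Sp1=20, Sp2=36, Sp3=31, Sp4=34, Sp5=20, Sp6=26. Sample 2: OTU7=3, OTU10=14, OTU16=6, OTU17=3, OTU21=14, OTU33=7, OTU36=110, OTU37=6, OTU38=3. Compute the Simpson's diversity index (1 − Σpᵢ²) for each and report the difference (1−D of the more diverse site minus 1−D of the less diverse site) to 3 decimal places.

Sample 1: N=167, proportions 0.11976, 0.21557, 0.18563, 0.20359, 0.11976, 0.15569, giving 1−D = 0.82470 (working shown to 5 dp, full precision carried).
Sample 2: N=166, proportions 0.01807, 0.08434, 0.03614, 0.01807, 0.08434, 0.04217, 0.66265, 0.03614, 0.01807, giving 1−D = 0.54130.
Difference = |0.82470 − 0.54130| = 0.28340, i.e. 0.283 to 3 decimal places.

0.283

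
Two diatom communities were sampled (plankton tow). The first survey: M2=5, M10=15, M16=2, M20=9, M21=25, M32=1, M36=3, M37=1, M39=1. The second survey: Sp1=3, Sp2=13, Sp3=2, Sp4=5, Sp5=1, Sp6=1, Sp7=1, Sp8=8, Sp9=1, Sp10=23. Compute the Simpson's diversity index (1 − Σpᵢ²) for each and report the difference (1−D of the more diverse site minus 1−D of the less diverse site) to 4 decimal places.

The first survey: N=62, proportions 0.0806452, 0.2419355, 0.0322581, 0.1451613, 0.4032258, 0.016129, 0.0483871, 0.016129, 0.016129, giving 1−D = 0.7471384 (working shown to 7 dp, full precision carried).
The second survey: N=58, proportions 0.0517241, 0.2241379, 0.0344828, 0.0862069, 0.0172414, 0.0172414, 0.0172414, 0.137931, 0.0172414, 0.3965517, giving 1−D = 0.7609988.
Difference = |0.7471384 − 0.7609988| = 0.0138604, i.e. 0.0139 to 4 decimal places.

0.0139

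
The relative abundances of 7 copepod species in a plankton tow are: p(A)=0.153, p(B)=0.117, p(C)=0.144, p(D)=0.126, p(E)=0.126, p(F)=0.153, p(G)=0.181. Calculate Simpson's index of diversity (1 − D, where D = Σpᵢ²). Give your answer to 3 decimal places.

0.854

D = 0.153² + 0.117² + 0.144² + 0.126² + 0.126² + 0.153² + 0.181² = 0.02341 + 0.01369 + 0.02074 + 0.01588 + 0.01588 + 0.02341 + 0.03276 = 0.14576 (working shown to 5 dp, full precision carried).
So 1 − D = 0.85424, i.e. 0.854 to 3 decimal places.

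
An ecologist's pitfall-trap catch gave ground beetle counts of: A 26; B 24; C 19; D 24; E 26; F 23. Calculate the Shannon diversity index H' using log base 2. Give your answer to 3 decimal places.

2.578

Total N = 26+24+19+24+26+23 = 142, so the proportions are 0.1831, 0.16901, 0.1338, 0.16901, 0.1831, 0.16197 (working shown to 5 dp, full precision carried).
Each pᵢ log₂ pᵢ term: 0.1831×(-2.44931)=-0.44846, 0.16901×(-2.56478)=-0.43348, 0.1338×(-2.90182)=-0.38827, 0.16901×(-2.56478)=-0.43348, 0.1831×(-2.44931)=-0.44846, 0.16197×(-2.62619)=-0.42537.
Sum = -2.57754, so H' = 2.578.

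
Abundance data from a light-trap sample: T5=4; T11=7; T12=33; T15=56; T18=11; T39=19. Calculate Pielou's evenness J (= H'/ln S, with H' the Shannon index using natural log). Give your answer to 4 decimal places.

0.8178

Total N = 4+7+33+56+11+19 = 130, so the proportions are 0.030769, 0.053846, 0.253846, 0.430769, 0.084615, 0.146154 (working shown to 6 dp, full precision carried).
H' = −Σ pᵢ ln pᵢ = −((-0.107115) + (-0.157318) + (-0.348030) + (-0.362786) + (-0.208969) + (-0.281068)) = 1.465287.
With S = 6 species, ln S = 1.791759, so J = 1.465287/1.791759 = 0.817792, i.e. 0.8178 to 4 decimal places.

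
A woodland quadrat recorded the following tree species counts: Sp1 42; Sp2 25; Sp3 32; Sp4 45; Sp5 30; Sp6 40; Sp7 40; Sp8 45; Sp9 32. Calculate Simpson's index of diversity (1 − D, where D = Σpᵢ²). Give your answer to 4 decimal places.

0.8851

Total N = 42+25+32+45+30+40+40+45+32 = 331, so the proportions are 0.126888, 0.075529, 0.096677, 0.135952, 0.090634, 0.120846, 0.120846, 0.135952, 0.096677 (working shown to 6 dp, full precision carried).
D = 0.126888² + 0.075529² + 0.096677² + 0.135952² + 0.090634² + 0.120846² + 0.120846² + 0.135952² + 0.096677² = 0.016101 + 0.005705 + 0.009346 + 0.018483 + 0.008215 + 0.014604 + 0.014604 + 0.018483 + 0.009346 = 0.114886.
So 1 − D = 0.885114, i.e. 0.8851 to 4 decimal places.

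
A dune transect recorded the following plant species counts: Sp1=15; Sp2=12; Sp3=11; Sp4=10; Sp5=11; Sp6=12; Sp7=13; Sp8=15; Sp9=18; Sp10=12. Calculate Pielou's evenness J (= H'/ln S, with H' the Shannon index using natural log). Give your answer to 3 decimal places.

Total N = 15+12+11+10+11+12+13+15+18+12 = 129, so the proportions are 0.11628, 0.09302, 0.08527, 0.07752, 0.08527, 0.09302, 0.10078, 0.11628, 0.13953, 0.09302 (working shown to 5 dp, full precision carried).
H' = −Σ pᵢ ln pᵢ = −((-0.25020) + (-0.22092) + (-0.20993) + (-0.19823) + (-0.20993) + (-0.22092) + (-0.23127) + (-0.25020) + (-0.27481) + (-0.22092)) = 2.28734.
With S = 10 species, ln S = 2.30259, so J = 2.28734/2.30259 = 0.99338, i.e. 0.993 to 3 decimal places.

0.993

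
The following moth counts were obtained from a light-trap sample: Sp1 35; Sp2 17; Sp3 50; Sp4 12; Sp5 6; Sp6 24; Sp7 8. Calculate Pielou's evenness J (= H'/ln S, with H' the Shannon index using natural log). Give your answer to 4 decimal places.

0.8856

Total N = 35+17+50+12+6+24+8 = 152, so the proportions are 0.230263, 0.111842, 0.328947, 0.078947, 0.039474, 0.157895, 0.052632 (working shown to 6 dp, full precision carried).
H' = −Σ pᵢ ln pᵢ = −((-0.338149) + (-0.245009) + (-0.365743) + (-0.200445) + (-0.127584) + (-0.291446) + (-0.154970)) = 1.723346.
With S = 7 species, ln S = 1.945910, so J = 1.723346/1.945910 = 0.885625, i.e. 0.8856 to 4 decimal places.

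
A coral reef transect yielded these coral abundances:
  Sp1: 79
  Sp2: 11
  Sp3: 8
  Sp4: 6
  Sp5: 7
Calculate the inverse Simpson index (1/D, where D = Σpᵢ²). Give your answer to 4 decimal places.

Total N = 79+11+8+6+7 = 111, so the proportions are 0.7117117, 0.0990991, 0.0720721, 0.0540541, 0.0630631 (working shown to 7 dp, full precision carried).
D = 0.7117117² + 0.0990991² + 0.0720721² + 0.0540541² + 0.0630631² = 0.5065336 + 0.0098206 + 0.0051944 + 0.0029218 + 0.0039769 = 0.5284474.
So 1/D = 1.892336, i.e. 1.8923 to 4 decimal places.

1.8923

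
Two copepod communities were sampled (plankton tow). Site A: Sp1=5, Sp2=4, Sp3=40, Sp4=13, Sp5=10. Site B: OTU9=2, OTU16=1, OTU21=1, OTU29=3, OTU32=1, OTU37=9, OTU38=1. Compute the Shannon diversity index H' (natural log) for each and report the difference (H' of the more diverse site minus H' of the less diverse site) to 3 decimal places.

Site A: N=72, proportions 0.06944, 0.05556, 0.55556, 0.18056, 0.13889, giving H' = 1.25559 (working shown to 5 dp, full precision carried).
Site B: N=18, proportions 0.11111, 0.05556, 0.05556, 0.16667, 0.05556, 0.5, 0.05556, giving H' = 1.53164.
Difference = |1.25559 − 1.53164| = 0.27605, i.e. 0.276 to 3 decimal places.

0.276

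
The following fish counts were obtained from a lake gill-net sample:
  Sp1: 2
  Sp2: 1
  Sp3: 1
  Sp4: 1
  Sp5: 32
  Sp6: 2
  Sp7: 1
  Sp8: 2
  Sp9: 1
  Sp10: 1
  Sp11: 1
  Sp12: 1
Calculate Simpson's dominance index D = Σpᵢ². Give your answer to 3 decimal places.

Total N = 2+1+1+1+32+2+1+2+1+1+1+1 = 46, so the proportions are 0.04348, 0.02174, 0.02174, 0.02174, 0.69565, 0.04348, 0.02174, 0.04348, 0.02174, 0.02174, 0.02174, 0.02174 (working shown to 5 dp, full precision carried).
D = 0.04348² + 0.02174² + 0.02174² + 0.02174² + 0.69565² + 0.04348² + 0.02174² + 0.04348² + 0.02174² + 0.02174² + 0.02174² + 0.02174² = 0.00189 + 0.00047 + 0.00047 + 0.00047 + 0.48393 + 0.00189 + 0.00047 + 0.00189 + 0.00047 + 0.00047 + 0.00047 + 0.00047 = 0.49338.
To 3 decimal places, D = 0.493.

0.493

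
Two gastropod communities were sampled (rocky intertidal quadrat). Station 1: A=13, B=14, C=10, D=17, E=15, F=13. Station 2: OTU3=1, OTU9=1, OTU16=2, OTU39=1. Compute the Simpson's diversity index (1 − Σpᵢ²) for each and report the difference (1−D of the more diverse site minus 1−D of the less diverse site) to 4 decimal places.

Station 1: N=82, proportions 0.158537, 0.170732, 0.121951, 0.207317, 0.182927, 0.158537, giving 1−D = 0.829268 (working shown to 6 dp, full precision carried).
Station 2: N=5, proportions 0.2, 0.2, 0.4, 0.2, giving 1−D = 0.720000.
Difference = |0.829268 − 0.720000| = 0.109268, i.e. 0.1093 to 4 decimal places.

0.1093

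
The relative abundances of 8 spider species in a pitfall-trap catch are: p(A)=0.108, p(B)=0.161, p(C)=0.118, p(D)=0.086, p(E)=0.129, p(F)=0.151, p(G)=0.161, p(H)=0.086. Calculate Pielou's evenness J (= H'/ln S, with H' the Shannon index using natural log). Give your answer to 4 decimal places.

H' = −Σ pᵢ ln pᵢ = −((-0.240367) + (-0.294042) + (-0.252174) + (-0.210993) + (-0.264185) + (-0.285462) + (-0.294042) + (-0.210993)) = 2.052259 (working shown to 6 dp, full precision carried).
With S = 8 species, ln S = 2.079442, so J = 2.052259/2.079442 = 0.986928, i.e. 0.9869 to 4 decimal places.

0.9869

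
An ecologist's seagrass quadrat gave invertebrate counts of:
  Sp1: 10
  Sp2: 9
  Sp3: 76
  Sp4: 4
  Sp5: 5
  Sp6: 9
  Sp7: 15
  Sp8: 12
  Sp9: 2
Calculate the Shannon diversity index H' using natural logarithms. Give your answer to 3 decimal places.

1.596

Total N = 10+9+76+4+5+9+15+12+2 = 142, so the proportions are 0.07042, 0.06338, 0.53521, 0.02817, 0.03521, 0.06338, 0.10563, 0.08451, 0.01408 (working shown to 5 dp, full precision carried).
Each pᵢ ln pᵢ term: 0.07042×(-2.65324)=-0.18685, 0.06338×(-2.75860)=-0.17484, 0.53521×(-0.62509)=-0.33456, 0.02817×(-3.56953)=-0.10055, 0.03521×(-3.34639)=-0.11783, 0.06338×(-2.75860)=-0.17484, 0.10563×(-2.24778)=-0.23744, 0.08451×(-2.47092)=-0.20881, 0.01408×(-4.26268)=-0.06004.
Sum = -1.59576, so H' = 1.596.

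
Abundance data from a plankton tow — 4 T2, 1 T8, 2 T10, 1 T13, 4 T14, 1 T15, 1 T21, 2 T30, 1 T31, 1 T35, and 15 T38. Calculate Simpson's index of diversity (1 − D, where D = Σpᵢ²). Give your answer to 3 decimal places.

Total N = 4+1+2+1+4+1+1+2+1+1+15 = 33, so the proportions are 0.12121, 0.0303, 0.06061, 0.0303, 0.12121, 0.0303, 0.0303, 0.06061, 0.0303, 0.0303, 0.45455 (working shown to 5 dp, full precision carried).
D = 0.12121² + 0.0303² + 0.06061² + 0.0303² + 0.12121² + 0.0303² + 0.0303² + 0.06061² + 0.0303² + 0.0303² + 0.45455² = 0.01469 + 0.00092 + 0.00367 + 0.00092 + 0.01469 + 0.00092 + 0.00092 + 0.00367 + 0.00092 + 0.00092 + 0.20661 = 0.24885.
So 1 − D = 0.75115, i.e. 0.751 to 3 decimal places.

0.751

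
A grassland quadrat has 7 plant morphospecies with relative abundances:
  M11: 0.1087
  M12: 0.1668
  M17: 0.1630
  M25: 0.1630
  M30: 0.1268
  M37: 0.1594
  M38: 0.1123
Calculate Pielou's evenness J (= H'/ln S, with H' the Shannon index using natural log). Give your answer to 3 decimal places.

H' = −Σ pᵢ ln pᵢ = −((-0.24122) + (-0.29873) + (-0.29568) + (-0.29568) + (-0.26186) + (-0.29271) + (-0.24555)) = 1.93145 (working shown to 5 dp, full precision carried).
With S = 7 species, ln S = 1.94591, so J = 1.93145/1.94591 = 0.99257, i.e. 0.993 to 3 decimal places.

0.993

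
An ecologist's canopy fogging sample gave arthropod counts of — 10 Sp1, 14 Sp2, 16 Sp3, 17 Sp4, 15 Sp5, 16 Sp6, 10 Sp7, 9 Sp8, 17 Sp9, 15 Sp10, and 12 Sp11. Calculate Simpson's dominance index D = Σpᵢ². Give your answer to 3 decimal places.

0.095

Total N = 10+14+16+17+15+16+10+9+17+15+12 = 151, so the proportions are 0.06623, 0.09272, 0.10596, 0.11258, 0.09934, 0.10596, 0.06623, 0.0596, 0.11258, 0.09934, 0.07947 (working shown to 5 dp, full precision carried).
D = 0.06623² + 0.09272² + 0.10596² + 0.11258² + 0.09934² + 0.10596² + 0.06623² + 0.0596² + 0.11258² + 0.09934² + 0.07947² = 0.00439 + 0.00860 + 0.01123 + 0.01267 + 0.00987 + 0.01123 + 0.00439 + 0.00355 + 0.01267 + 0.00987 + 0.00632 = 0.09478.
To 3 decimal places, D = 0.095.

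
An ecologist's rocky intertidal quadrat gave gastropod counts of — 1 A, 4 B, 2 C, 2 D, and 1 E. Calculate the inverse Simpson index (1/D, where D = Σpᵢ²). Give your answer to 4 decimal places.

Total N = 1+4+2+2+1 = 10, so the proportions are 0.1, 0.4, 0.2, 0.2, 0.1 (working shown to 8 dp, full precision carried).
D = 0.1² + 0.4² + 0.2² + 0.2² + 0.1² = 0.01000000 + 0.16000000 + 0.04000000 + 0.04000000 + 0.01000000 = 0.26000000.
So 1/D = 3.846154, i.e. 3.8462 to 4 decimal places.

3.8462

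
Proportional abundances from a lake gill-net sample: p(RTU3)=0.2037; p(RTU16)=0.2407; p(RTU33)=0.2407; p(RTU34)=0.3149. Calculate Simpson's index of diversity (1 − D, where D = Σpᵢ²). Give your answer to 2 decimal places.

D = 0.2037² + 0.2407² + 0.2407² + 0.3149² = 0.0415 + 0.0579 + 0.0579 + 0.0992 = 0.2565 (working shown to 4 dp, full precision carried).
So 1 − D = 0.7435, i.e. 0.74 to 2 decimal places.

0.74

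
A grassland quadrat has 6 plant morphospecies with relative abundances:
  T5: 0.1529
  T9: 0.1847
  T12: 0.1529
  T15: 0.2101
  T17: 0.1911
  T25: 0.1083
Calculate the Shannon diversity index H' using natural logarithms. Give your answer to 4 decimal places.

1.7710

Each pᵢ ln pᵢ term (working shown to 6 dp, full precision carried): 0.1529×(-1.877971)=-0.287142, 0.1847×(-1.689022)=-0.311962, 0.1529×(-1.877971)=-0.287142, 0.2101×(-1.560172)=-0.327792, 0.1911×(-1.654958)=-0.316263, 0.1083×(-2.222850)=-0.240735.
Sum = -1.771035, so H' = 1.7710.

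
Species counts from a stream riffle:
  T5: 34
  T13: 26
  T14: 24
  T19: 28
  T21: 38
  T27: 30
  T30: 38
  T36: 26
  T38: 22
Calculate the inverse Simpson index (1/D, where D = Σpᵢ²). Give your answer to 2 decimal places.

Total N = 34+26+24+28+38+30+38+26+22 = 266, so the proportions are 0.12782, 0.097744, 0.090226, 0.105263, 0.142857, 0.112782, 0.142857, 0.097744, 0.082707 (working shown to 6 dp, full precision carried).
D = 0.12782² + 0.097744² + 0.090226² + 0.105263² + 0.142857² + 0.112782² + 0.142857² + 0.097744² + 0.082707² = 0.016338 + 0.009554 + 0.008141 + 0.011080 + 0.020408 + 0.012720 + 0.020408 + 0.009554 + 0.006840 = 0.115043.
So 1/D = 8.6924, i.e. 8.69 to 2 decimal places.

8.69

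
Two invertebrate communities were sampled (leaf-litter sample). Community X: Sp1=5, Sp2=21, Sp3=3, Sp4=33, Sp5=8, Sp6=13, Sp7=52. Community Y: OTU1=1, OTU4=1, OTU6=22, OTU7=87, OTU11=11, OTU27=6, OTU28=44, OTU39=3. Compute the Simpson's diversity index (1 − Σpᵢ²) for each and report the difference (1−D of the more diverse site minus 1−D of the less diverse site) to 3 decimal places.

Community X: N=135, proportions 0.03704, 0.15556, 0.02222, 0.24444, 0.05926, 0.0963, 0.38519, giving 1−D = 0.75303 (working shown to 5 dp, full precision carried).
Community Y: N=175, proportions 0.00571, 0.00571, 0.12571, 0.49714, 0.06286, 0.03429, 0.25143, 0.01714, giving 1−D = 0.66834.
Difference = |0.75303 − 0.66834| = 0.08469, i.e. 0.085 to 3 decimal places.

0.085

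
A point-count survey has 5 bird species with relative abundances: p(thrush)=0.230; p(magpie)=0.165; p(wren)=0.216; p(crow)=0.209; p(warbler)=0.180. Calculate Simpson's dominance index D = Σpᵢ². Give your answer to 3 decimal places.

D = 0.23² + 0.165² + 0.216² + 0.209² + 0.18² = 0.05290 + 0.02723 + 0.04666 + 0.04368 + 0.03240 = 0.20286 (working shown to 5 dp, full precision carried).
To 3 decimal places, D = 0.203.

0.203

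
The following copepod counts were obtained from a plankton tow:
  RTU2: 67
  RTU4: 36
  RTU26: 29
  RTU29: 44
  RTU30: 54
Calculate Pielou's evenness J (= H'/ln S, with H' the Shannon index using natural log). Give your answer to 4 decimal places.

Total N = 67+36+29+44+54 = 230, so the proportions are 0.291304, 0.156522, 0.126087, 0.191304, 0.234783 (working shown to 6 dp, full precision carried).
H' = −Σ pᵢ ln pᵢ = −((-0.359291) + (-0.290279) + (-0.261099) + (-0.316396) + (-0.340222)) = 1.567287.
With S = 5 species, ln S = 1.609438, so J = 1.567287/1.609438 = 0.973810, i.e. 0.9738 to 4 decimal places.

0.9738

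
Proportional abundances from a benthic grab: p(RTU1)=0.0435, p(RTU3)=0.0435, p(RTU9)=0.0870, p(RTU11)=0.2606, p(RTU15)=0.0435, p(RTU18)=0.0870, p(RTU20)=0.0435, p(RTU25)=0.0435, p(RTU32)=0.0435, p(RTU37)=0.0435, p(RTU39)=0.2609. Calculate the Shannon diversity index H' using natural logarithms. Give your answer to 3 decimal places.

2.080

Each pᵢ ln pᵢ term (working shown to 5 dp, full precision carried): 0.0435×(-3.13499)=-0.13637, 0.0435×(-3.13499)=-0.13637, 0.087×(-2.44185)=-0.21244, 0.2606×(-1.34477)=-0.35045, 0.0435×(-3.13499)=-0.13637, 0.087×(-2.44185)=-0.21244, 0.0435×(-3.13499)=-0.13637, 0.0435×(-3.13499)=-0.13637, 0.0435×(-3.13499)=-0.13637, 0.0435×(-3.13499)=-0.13637, 0.2609×(-1.34362)=-0.35055.
Sum = -2.08048, so H' = 2.080.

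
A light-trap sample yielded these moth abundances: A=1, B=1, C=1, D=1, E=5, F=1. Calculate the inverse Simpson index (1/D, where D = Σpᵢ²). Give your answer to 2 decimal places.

Total N = 1+1+1+1+5+1 = 10, so the proportions are 0.1, 0.1, 0.1, 0.1, 0.5, 0.1 (working shown to 6 dp, full precision carried).
D = 0.1² + 0.1² + 0.1² + 0.1² + 0.5² + 0.1² = 0.010000 + 0.010000 + 0.010000 + 0.010000 + 0.250000 + 0.010000 = 0.300000.
So 1/D = 3.3333, i.e. 3.33 to 2 decimal places.

3.33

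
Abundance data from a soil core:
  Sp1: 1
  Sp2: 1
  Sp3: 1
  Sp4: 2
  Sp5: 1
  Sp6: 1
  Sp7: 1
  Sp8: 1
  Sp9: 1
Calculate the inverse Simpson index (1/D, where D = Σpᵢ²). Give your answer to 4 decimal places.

8.3333

Total N = 1+1+1+2+1+1+1+1+1 = 10, so the proportions are 0.1, 0.1, 0.1, 0.2, 0.1, 0.1, 0.1, 0.1, 0.1 (working shown to 8 dp, full precision carried).
D = 0.1² + 0.1² + 0.1² + 0.2² + 0.1² + 0.1² + 0.1² + 0.1² + 0.1² = 0.01000000 + 0.01000000 + 0.01000000 + 0.04000000 + 0.01000000 + 0.01000000 + 0.01000000 + 0.01000000 + 0.01000000 = 0.12000000.
So 1/D = 8.333333, i.e. 8.3333 to 4 decimal places.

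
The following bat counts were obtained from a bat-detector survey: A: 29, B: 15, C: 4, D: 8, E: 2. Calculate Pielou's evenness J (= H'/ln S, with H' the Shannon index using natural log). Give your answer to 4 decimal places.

Total N = 29+15+4+8+2 = 58, so the proportions are 0.5, 0.258621, 0.068966, 0.137931, 0.034483 (working shown to 6 dp, full precision carried).
H' = −Σ pᵢ ln pᵢ = −((-0.346574) + (-0.349757) + (-0.184424) + (-0.273242) + (-0.116114)) = 1.270110.
With S = 5 species, ln S = 1.609438, so J = 1.270110/1.609438 = 0.789163, i.e. 0.7892 to 4 decimal places.

0.7892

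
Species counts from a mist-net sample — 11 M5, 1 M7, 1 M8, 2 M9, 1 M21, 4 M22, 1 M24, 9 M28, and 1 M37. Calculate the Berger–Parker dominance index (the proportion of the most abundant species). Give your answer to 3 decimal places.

0.355

Total N = 11+1+1+2+1+4+1+9+1 = 31, so the proportions are 0.35484, 0.03226, 0.03226, 0.06452, 0.03226, 0.12903, 0.03226, 0.29032, 0.03226 (working shown to 5 dp, full precision carried).
The largest proportion is 0.35484, i.e. d = 0.355 to 3 decimal places.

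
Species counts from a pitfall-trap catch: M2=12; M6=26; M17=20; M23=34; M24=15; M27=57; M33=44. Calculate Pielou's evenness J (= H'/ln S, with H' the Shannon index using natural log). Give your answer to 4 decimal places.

0.9346

Total N = 12+26+20+34+15+57+44 = 208, so the proportions are 0.057692, 0.125, 0.096154, 0.163462, 0.072115, 0.274038, 0.211538 (working shown to 6 dp, full precision carried).
H' = −Σ pᵢ ln pᵢ = −((-0.164575) + (-0.259930) + (-0.225174) + (-0.296058) + (-0.189627) + (-0.354739) + (-0.328593)) = 1.818695.
With S = 7 species, ln S = 1.945910, so J = 1.818695/1.945910 = 0.934624, i.e. 0.9346 to 4 decimal places.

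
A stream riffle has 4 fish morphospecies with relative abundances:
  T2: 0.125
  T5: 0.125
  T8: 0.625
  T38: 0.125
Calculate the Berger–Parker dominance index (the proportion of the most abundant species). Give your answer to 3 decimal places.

0.625

The largest proportion is 0.625, i.e. d = 0.625 to 3 decimal places.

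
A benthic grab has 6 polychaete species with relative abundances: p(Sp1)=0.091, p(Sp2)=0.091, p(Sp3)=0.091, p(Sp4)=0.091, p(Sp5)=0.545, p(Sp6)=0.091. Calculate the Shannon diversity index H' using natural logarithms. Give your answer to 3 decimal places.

1.421

Each pᵢ ln pᵢ term (working shown to 5 dp, full precision carried): 0.091×(-2.39690)=-0.21812, 0.091×(-2.39690)=-0.21812, 0.091×(-2.39690)=-0.21812, 0.091×(-2.39690)=-0.21812, 0.545×(-0.60697)=-0.33080, 0.091×(-2.39690)=-0.21812.
Sum = -1.42139, so H' = 1.421.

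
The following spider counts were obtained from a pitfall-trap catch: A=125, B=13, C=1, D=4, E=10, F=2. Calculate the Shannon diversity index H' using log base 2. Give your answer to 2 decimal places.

1.07

Total N = 125+13+1+4+10+2 = 155, so the proportions are 0.8065, 0.0839, 0.0065, 0.0258, 0.0645, 0.0129 (working shown to 4 dp, full precision carried).
Each pᵢ log₂ pᵢ term: 0.8065×(-0.3103)=-0.2503, 0.0839×(-3.5757)=-0.2999, 0.0065×(-7.2761)=-0.0469, 0.0258×(-5.2761)=-0.1362, 0.0645×(-3.9542)=-0.2551, 0.0129×(-6.2761)=-0.0810.
Sum = -1.0694, so H' = 1.07.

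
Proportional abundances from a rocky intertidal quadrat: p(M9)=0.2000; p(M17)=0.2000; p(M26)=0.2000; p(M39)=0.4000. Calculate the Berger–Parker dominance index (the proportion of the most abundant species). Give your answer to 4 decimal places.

The largest proportion is 0.4, i.e. d = 0.4000 to 4 decimal places.

0.4000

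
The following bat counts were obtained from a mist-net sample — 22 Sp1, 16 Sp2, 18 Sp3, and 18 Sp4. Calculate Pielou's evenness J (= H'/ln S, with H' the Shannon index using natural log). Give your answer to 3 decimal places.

0.995

Total N = 22+16+18+18 = 74, so the proportions are 0.2973, 0.21622, 0.24324, 0.24324 (working shown to 5 dp, full precision carried).
H' = −Σ pᵢ ln pᵢ = −((-0.36063) + (-0.33113) + (-0.34387) + (-0.34387)) = 1.37950.
With S = 4 species, ln S = 1.38629, so J = 1.37950/1.38629 = 0.99510, i.e. 0.995 to 3 decimal places.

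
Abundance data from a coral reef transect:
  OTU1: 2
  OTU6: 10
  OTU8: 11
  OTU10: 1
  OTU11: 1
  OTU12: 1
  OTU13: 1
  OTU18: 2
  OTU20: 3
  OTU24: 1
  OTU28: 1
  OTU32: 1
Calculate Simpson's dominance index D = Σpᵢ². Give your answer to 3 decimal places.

0.200

Total N = 2+10+11+1+1+1+1+2+3+1+1+1 = 35, so the proportions are 0.05714, 0.28571, 0.31429, 0.02857, 0.02857, 0.02857, 0.02857, 0.05714, 0.08571, 0.02857, 0.02857, 0.02857 (working shown to 5 dp, full precision carried).
D = 0.05714² + 0.28571² + 0.31429² + 0.02857² + 0.02857² + 0.02857² + 0.02857² + 0.05714² + 0.08571² + 0.02857² + 0.02857² + 0.02857² = 0.00327 + 0.08163 + 0.09878 + 0.00082 + 0.00082 + 0.00082 + 0.00082 + 0.00327 + 0.00735 + 0.00082 + 0.00082 + 0.00082 = 0.20000.
To 3 decimal places, D = 0.200.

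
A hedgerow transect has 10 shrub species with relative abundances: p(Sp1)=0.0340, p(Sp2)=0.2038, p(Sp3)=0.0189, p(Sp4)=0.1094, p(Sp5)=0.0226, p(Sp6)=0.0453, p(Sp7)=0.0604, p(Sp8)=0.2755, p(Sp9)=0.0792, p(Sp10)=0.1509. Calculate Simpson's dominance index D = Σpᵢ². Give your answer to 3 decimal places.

0.166

D = 0.034² + 0.2038² + 0.0189² + 0.1094² + 0.0226² + 0.0453² + 0.0604² + 0.2755² + 0.0792² + 0.1509² = 0.00116 + 0.04153 + 0.00036 + 0.01197 + 0.00051 + 0.00205 + 0.00365 + 0.07590 + 0.00627 + 0.02277 = 0.16617 (working shown to 5 dp, full precision carried).
To 3 decimal places, D = 0.166.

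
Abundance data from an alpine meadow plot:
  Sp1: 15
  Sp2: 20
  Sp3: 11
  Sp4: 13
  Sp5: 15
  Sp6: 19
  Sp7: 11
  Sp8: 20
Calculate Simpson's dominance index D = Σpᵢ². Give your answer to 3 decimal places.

Total N = 15+20+11+13+15+19+11+20 = 124, so the proportions are 0.120968, 0.16129, 0.08871, 0.104839, 0.120968, 0.153226, 0.08871, 0.16129 (working shown to 6 dp, full precision carried).
D = 0.120968² + 0.16129² + 0.08871² + 0.104839² + 0.120968² + 0.153226² + 0.08871² + 0.16129² = 0.014633 + 0.026015 + 0.007869 + 0.010991 + 0.014633 + 0.023478 + 0.007869 + 0.026015 = 0.131504.
To 3 decimal places, D = 0.132.

0.132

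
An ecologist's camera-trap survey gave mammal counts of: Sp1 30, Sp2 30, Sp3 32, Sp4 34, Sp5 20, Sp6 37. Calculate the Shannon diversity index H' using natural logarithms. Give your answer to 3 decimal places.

Total N = 30+30+32+34+20+37 = 183, so the proportions are 0.16393, 0.16393, 0.17486, 0.18579, 0.10929, 0.20219 (working shown to 5 dp, full precision carried).
Each pᵢ ln pᵢ term: 0.16393×(-1.80829)=-0.29644, 0.16393×(-1.80829)=-0.29644, 0.17486×(-1.74375)=-0.30492, 0.18579×(-1.68313)=-0.31271, 0.10929×(-2.21375)=-0.24194, 0.20219×(-1.59857)=-0.32321.
Sum = -1.77566, so H' = 1.776.

1.776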